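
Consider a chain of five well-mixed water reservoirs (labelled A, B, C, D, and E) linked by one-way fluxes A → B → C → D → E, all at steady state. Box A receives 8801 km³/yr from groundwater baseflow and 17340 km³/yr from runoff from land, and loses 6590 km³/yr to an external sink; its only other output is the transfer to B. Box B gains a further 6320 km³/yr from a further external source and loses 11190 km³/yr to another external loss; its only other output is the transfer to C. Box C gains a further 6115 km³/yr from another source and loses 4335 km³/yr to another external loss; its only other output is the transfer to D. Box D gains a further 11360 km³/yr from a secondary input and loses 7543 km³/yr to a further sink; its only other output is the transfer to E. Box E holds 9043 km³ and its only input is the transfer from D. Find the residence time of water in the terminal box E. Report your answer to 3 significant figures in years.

Box A: F(A→B) = (8801 + 17340) − 6590 = 19551 km³/yr.
Box B: F(B→C) = (19551 + 6320) − 11190 = 14681 km³/yr.
Box C: F(C→D) = (14681 + 6115) − 4335 = 16461 km³/yr.
Box D: F(D→E) = (16461 + 11360) − 7543 = 20278 km³/yr.
Box E throughput = its input = 20278 km³/yr; τ = 9043 / 20278 = 0.4460 yr.

0.446 yr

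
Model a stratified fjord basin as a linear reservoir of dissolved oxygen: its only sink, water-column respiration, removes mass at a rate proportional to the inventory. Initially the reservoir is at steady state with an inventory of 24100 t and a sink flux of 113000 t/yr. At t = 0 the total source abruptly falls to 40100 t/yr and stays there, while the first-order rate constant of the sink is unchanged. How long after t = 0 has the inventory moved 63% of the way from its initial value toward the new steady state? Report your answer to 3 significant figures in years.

τ = M₀/F₀ = 24100/113000 = 0.2133 yr.
The remaining gap fraction is e^(−t/τ); 63% covered ⇒ e^(−t/τ) = 0.370.
t = −τ ln(0.370) = 0.2133 × 0.9943 = 0.2120 yr.

0.212 yr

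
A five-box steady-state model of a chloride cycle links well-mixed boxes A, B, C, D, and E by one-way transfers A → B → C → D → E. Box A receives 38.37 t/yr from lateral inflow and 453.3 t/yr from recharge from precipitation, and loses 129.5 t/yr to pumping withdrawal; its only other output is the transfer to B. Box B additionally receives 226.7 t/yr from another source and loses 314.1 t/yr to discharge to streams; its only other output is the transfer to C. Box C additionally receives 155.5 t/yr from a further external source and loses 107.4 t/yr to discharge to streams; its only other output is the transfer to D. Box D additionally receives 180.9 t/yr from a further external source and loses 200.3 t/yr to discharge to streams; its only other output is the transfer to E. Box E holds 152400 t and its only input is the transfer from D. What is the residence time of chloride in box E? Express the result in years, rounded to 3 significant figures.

502 yr

Box A: F(A→B) = (38.37 + 453.3) − 129.5 = 362.17 t/yr.
Box B: F(B→C) = (362.17 + 226.7) − 314.1 = 274.77 t/yr.
Box C: F(C→D) = (274.77 + 155.5) − 107.4 = 322.87 t/yr.
Box D: F(D→E) = (322.87 + 180.9) − 200.3 = 303.47 t/yr.
Box E throughput = its input = 303.47 t/yr; τ = 152400 / 303.47 = 502.2 yr.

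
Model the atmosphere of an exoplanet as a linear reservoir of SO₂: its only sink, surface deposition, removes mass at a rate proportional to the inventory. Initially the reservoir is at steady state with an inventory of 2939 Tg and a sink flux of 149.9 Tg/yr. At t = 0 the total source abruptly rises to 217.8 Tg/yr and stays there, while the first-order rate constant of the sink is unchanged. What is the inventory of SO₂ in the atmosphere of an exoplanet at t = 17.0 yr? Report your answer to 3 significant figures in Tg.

The sink rate constant is k = F₀/M₀ = 149.9/2939 = 0.05100 yr⁻¹.
Solving dM/dt = F₁ − kM with M(0) = M₀ gives M(t) = F₁/k + (M₀ − F₁/k)·e^(−kt).
F₁/k = 217.8/0.05100 = 4270.3 Tg; kt = 0.05100 × 17.0 = 0.8671, e^(−kt) = 0.4202.
M(17.0) = 4270.3 + (2939 − 4270.3) × 0.4202 = 4270.3 − 559.4 = 3710.9 Tg.

3710 Tg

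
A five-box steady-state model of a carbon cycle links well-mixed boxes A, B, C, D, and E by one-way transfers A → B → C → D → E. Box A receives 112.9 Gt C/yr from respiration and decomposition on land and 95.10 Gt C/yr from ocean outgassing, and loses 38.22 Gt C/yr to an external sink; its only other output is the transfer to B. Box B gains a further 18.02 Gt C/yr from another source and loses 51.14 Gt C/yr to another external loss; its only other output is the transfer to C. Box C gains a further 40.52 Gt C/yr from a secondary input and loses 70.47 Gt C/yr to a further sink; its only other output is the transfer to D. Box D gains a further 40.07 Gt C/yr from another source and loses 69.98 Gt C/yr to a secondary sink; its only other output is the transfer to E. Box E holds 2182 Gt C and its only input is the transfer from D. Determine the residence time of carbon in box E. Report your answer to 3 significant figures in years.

Box A: F(A→B) = (112.9 + 95.10) − 38.22 = 169.78 Gt C/yr.
Box B: F(B→C) = (169.78 + 18.02) − 51.14 = 136.66 Gt C/yr.
Box C: F(C→D) = (136.66 + 40.52) − 70.47 = 106.71 Gt C/yr.
Box D: F(D→E) = (106.71 + 40.07) − 69.98 = 76.800 Gt C/yr.
Box E throughput = its input = 76.800 Gt C/yr; τ = 2182 / 76.800 = 28.41 yr.

28.4 yr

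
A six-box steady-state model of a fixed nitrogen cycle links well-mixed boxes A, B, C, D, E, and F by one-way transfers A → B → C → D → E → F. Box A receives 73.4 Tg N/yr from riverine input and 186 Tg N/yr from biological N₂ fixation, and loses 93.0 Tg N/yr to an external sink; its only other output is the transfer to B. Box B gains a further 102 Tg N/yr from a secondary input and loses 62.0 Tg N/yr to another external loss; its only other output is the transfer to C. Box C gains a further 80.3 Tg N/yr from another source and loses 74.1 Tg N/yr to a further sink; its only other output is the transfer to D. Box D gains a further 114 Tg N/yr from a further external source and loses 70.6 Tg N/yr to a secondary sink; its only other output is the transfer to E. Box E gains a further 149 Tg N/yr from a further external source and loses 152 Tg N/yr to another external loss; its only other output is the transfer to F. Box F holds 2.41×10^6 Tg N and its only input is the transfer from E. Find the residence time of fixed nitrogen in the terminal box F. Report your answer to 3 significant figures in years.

Box A: F(A→B) = (73.4 + 186) − 93.0 = 166.40 Tg N/yr.
Box B: F(B→C) = (166.40 + 102) − 62.0 = 206.40 Tg N/yr.
Box C: F(C→D) = (206.40 + 80.3) − 74.1 = 212.60 Tg N/yr.
Box D: F(D→E) = (212.60 + 114) − 70.6 = 256.00 Tg N/yr.
Box E: F(E→F) = (256.00 + 149) − 152 = 253.00 Tg N/yr.
Box F throughput = its input = 253.00 Tg N/yr; τ = 2.41×10^6 / 253.00 = 9526 yr.

9530 yr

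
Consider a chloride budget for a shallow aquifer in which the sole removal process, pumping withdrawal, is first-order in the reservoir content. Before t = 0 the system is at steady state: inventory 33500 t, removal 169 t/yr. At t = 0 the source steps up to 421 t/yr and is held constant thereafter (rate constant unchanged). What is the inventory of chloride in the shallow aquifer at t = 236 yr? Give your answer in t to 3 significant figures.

Residence time τ = M₀/F₀ = 198.2 yr. The eventual steady state is M_∞ = M₀·(F₁/F₀) = 33500 × 421/169 = 83453 t.
The anomaly ΔM(t) = M(t) − M_∞ decays as ΔM₀·e^(−t/τ) with ΔM₀ = 33500 − 83453 = −49950 t.
At t = 236 yr, e^(−t/τ) = e^(−1.191) = 0.3040, so ΔM = −15190 t and M = 83453 − 15190 = 68265 t.

68300 t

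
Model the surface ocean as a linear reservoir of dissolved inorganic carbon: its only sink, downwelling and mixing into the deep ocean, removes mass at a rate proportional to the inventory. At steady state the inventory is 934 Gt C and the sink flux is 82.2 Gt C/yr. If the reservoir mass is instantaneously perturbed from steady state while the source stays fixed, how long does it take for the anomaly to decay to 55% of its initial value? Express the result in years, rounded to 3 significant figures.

For a linear reservoir the anomaly decays as exp(−t/τ) with τ = M/F = 934/82.2 = 11.36 yr.
exp(−t/τ) = 0.55 ⇒ t = −τ ln(0.55) = 11.36 × 0.5978 = 6.793 yr.

6.79 yr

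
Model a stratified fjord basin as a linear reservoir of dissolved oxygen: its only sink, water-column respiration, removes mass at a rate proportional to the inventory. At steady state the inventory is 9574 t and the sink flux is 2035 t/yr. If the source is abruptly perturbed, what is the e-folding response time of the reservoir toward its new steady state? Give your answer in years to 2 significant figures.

4.7 yr

For a linear reservoir the response time equals the residence time τ = M/F.
τ = 9574 / 2035 = 4.705 yr.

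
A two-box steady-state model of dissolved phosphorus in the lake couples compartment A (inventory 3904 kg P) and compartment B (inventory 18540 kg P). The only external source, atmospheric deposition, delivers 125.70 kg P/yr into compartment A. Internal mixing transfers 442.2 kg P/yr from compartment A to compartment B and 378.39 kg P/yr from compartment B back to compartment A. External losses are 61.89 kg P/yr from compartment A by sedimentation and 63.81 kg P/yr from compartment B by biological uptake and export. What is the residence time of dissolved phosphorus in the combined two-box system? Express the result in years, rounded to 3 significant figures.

179 yr

Residence time in the combined system uses the total inventory and the total *external* removal — internal exchanges between the two boxes cancel.
M_total = 3904 + 18540 = 22444 kg P.
ΣF_external_out = 61.89 + 63.81 = 125.70 kg P/yr.
τ = M_total / ΣF_ext = 22444 / 125.70 = 178.6 yr.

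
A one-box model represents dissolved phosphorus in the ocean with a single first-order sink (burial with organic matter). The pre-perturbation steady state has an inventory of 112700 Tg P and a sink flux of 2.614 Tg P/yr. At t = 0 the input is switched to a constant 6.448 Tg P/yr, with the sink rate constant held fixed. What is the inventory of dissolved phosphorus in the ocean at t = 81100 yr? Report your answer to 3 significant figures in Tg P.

The sink rate constant is k = F₀/M₀ = 2.614/112700 = 2.319×10^-5 yr⁻¹.
Solving dM/dt = F₁ − kM with M(0) = M₀ gives M(t) = F₁/k + (M₀ − F₁/k)·e^(−kt).
F₁/k = 6.448/2.319×10^-5 = 278000 Tg P; kt = 2.319×10^-5 × 81100 = 1.881, e^(−kt) = 0.1524.
M(81100) = 278000 + (112700 − 278000) × 0.1524 = 278000 − 25200 = 252800 Tg P.

253000 Tg P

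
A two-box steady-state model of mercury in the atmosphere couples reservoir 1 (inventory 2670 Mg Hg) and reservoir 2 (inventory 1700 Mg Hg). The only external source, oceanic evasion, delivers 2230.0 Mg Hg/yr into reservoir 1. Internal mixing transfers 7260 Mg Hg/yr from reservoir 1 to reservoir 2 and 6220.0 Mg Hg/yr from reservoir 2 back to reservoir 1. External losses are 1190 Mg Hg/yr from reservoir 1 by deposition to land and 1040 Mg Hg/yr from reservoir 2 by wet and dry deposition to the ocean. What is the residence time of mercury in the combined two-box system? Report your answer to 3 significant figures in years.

For the system as a whole, the A↔B exchange is internal and contributes nothing to the throughput; only the external sinks remove mass.
M_total = 2670 + 1700 = 4370.0 Mg Hg.
ΣF_external_out = 1190 + 1040 = 2230.0 Mg Hg/yr.
τ = M_total / ΣF_ext = 4370.0 / 2230.0 = 1.960 yr.

1.96 yr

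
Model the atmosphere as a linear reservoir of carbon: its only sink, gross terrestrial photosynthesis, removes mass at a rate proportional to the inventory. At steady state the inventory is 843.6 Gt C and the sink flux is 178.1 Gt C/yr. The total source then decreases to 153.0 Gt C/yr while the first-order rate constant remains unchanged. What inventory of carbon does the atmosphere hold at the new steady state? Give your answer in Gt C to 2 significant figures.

720 Gt C

Rate constant k = F/M = 178.1 / 843.6 = 0.2111 yr⁻¹.
At the new steady state, source = k·M_new ⇒ M_new = 153.0 / 0.2111 = 724.7 Gt C.
(Equivalently M_new = M × F_new/F_old = 843.6 × 153.0/178.1.)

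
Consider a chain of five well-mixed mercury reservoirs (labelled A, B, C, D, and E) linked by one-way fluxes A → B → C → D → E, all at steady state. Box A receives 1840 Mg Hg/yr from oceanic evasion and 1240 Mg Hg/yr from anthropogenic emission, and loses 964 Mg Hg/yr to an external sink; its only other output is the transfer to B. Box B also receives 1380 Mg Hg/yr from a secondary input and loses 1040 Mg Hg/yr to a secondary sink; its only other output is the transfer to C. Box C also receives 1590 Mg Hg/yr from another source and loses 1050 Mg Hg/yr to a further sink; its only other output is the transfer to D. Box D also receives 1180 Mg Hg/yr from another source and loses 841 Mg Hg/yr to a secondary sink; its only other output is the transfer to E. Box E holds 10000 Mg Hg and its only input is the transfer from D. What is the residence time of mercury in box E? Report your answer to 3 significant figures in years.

3.00 yr

Box A: F(A→B) = (1840 + 1240) − 964 = 2116.0 Mg Hg/yr.
Box B: F(B→C) = (2116.0 + 1380) − 1040 = 2456.0 Mg Hg/yr.
Box C: F(C→D) = (2456.0 + 1590) − 1050 = 2996.0 Mg Hg/yr.
Box D: F(D→E) = (2996.0 + 1180) − 841 = 3335.0 Mg Hg/yr.
Box E throughput = its input = 3335.0 Mg Hg/yr; τ = 10000 / 3335.0 = 2.999 yr.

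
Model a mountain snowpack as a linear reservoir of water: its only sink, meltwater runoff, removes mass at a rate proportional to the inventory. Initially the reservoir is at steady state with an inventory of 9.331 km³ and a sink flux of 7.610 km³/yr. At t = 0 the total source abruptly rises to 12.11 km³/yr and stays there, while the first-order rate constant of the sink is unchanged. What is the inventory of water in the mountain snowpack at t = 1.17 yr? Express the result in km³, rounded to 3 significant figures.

12.7 km³

The sink rate constant is k = F₀/M₀ = 7.610/9.331 = 0.8156 yr⁻¹.
Solving dM/dt = F₁ − kM with M(0) = M₀ gives M(t) = F₁/k + (M₀ − F₁/k)·e^(−kt).
F₁/k = 12.11/0.8156 = 14.849 km³; kt = 0.8156 × 1.17 = 0.9542, e^(−kt) = 0.3851.
M(1.17) = 14.849 + (9.331 − 14.849) × 0.3851 = 14.849 − 2.125 = 12.724 km³.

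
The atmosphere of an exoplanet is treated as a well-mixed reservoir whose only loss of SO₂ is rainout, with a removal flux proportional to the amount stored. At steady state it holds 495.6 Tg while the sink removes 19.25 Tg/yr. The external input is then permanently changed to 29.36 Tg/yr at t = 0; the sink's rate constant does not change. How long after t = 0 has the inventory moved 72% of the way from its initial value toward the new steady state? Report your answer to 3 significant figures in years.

τ = M₀/F₀ = 495.6/19.25 = 25.75 yr.
The remaining gap fraction is e^(−t/τ); 72% covered ⇒ e^(−t/τ) = 0.280.
t = −τ ln(0.280) = 25.75 × 1.273 = 32.77 yr.

32.8 yr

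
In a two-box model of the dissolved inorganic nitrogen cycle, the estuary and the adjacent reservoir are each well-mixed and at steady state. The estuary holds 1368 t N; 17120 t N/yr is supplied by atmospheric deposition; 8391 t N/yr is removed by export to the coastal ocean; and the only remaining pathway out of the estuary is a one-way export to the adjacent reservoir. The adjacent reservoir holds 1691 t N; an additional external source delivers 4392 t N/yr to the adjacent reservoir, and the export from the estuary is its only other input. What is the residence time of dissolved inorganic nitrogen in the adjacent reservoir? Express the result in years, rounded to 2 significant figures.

Balance the estuary: ΣF_in = 17120 t N/yr.
Export to the adjacent reservoir = ΣF_in − (8391) = 8729.0 t N/yr.
Total input to the adjacent reservoir = 8729.0 + 4392 = 13121 t N/yr; at steady state this equals its total output.
τ = M / F = 1691 / 13121 = 0.1289 yr.

0.13 yr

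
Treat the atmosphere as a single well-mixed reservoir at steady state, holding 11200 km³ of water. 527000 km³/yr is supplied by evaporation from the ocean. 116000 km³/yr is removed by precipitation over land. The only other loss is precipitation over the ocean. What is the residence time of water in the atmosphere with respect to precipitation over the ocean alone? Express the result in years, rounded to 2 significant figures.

At steady state ΣF_in = ΣF_out.
ΣF_in = 527000 km³/yr.
Precipitation over the ocean flux = ΣF_in − (116000) = 527000 − 116000 = 411000 km³/yr.
τ = M / F = 11200 / 411000 = 0.02725 yr.

0.027 yr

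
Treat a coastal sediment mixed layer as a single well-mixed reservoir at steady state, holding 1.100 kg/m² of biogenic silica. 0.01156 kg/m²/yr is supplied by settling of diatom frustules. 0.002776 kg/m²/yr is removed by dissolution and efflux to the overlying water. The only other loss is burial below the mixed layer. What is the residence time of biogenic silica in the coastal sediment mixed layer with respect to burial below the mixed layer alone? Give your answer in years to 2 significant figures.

At steady state ΣF_in = ΣF_out.
ΣF_in = 0.011560 kg/m²/yr.
Burial below the mixed layer flux = ΣF_in − (0.002776) = 0.011560 − 0.002776 = 0.008784 kg/m²/yr.
τ = M / F = 1.100 / 0.008784 = 125.2 yr.

130 yr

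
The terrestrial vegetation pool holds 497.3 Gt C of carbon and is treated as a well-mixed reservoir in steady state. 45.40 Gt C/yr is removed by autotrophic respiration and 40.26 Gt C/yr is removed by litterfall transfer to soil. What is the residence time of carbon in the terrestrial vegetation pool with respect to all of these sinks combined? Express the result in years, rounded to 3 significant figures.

Total removal flux = 45.40 + 40.26 = 85.660 Gt C/yr.
τ = M / ΣF_out = 497.3 / 85.660 = 5.806 yr.

5.81 yr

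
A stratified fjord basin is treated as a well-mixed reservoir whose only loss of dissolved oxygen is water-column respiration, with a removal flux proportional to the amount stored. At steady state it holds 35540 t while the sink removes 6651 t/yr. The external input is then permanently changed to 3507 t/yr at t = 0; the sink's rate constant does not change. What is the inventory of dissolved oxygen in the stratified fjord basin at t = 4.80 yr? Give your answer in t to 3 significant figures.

25600 t

Residence time τ = M₀/F₀ = 5.344 yr. The eventual steady state is M_∞ = M₀·(F₁/F₀) = 35540 × 3507/6651 = 18740 t.
The anomaly ΔM(t) = M(t) − M_∞ decays as ΔM₀·e^(−t/τ) with ΔM₀ = 35540 − 18740 = 16800 t.
At t = 4.80 yr, e^(−t/τ) = e^(−0.8983) = 0.4073, so ΔM = 6842 t and M = 18740 + 6842 = 25582 t.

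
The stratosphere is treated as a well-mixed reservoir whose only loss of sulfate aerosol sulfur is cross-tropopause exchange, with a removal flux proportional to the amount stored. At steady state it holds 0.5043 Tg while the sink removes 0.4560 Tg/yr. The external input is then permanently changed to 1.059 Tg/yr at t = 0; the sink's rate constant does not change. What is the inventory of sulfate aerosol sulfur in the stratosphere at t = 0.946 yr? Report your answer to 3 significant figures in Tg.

τ = M₀/F₀ = 0.5043/0.4560 = 1.106 yr; rate constant k = 1/τ.
New steady state M_∞ = F₁/k = F₁·τ = 1.059 × 1.106 = 1.1712 Tg.
M(t) = M_∞ + (M₀ − M_∞)·e^(−t/τ); t/τ = 0.946/1.106 = 0.8554, so e^(−t/τ) = 0.4251.
M(t) = 1.1712 − 0.6669 × 0.4251 = 0.88767 Tg.

0.888 Tg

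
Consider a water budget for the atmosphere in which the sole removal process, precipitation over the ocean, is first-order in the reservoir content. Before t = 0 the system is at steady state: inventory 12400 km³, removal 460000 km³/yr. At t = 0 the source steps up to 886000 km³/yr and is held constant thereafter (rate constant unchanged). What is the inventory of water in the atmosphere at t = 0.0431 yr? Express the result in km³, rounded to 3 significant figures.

τ = M₀/F₀ = 12400/460000 = 0.02696 yr; rate constant k = 1/τ.
New steady state M_∞ = F₁/k = F₁·τ = 886000 × 0.02696 = 23883 km³.
M(t) = M_∞ + (M₀ − M_∞)·e^(−t/τ); t/τ = 0.0431/0.02696 = 1.599, so e^(−t/τ) = 0.2021.
M(t) = 23883 − 11480 × 0.2021 = 21562 km³.

21600 km³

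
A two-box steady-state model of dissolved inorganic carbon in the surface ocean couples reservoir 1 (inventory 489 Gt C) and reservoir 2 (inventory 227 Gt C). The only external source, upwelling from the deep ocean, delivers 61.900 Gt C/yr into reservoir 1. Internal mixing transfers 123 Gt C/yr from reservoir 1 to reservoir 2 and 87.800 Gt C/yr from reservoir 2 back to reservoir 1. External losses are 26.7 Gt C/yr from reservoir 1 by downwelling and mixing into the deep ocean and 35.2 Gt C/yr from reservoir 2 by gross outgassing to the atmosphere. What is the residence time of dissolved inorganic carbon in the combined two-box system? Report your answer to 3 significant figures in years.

Treat the two boxes together as one reservoir: the mixing fluxes between them are internal recycling, so τ = ΣM / Σ(external losses).
M_total = 489 + 227 = 716.00 Gt C.
ΣF_external_out = 26.7 + 35.2 = 61.900 Gt C/yr.
τ = M_total / ΣF_ext = 716.00 / 61.900 = 11.57 yr.

11.6 yr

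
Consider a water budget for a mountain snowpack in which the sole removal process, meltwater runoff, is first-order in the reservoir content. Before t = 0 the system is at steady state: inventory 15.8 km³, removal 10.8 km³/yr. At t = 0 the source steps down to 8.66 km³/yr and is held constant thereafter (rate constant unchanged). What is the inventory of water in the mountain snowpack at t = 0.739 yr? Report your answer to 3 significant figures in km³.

The sink rate constant is k = F₀/M₀ = 10.8/15.8 = 0.6835 yr⁻¹.
Solving dM/dt = F₁ − kM with M(0) = M₀ gives M(t) = F₁/k + (M₀ − F₁/k)·e^(−kt).
F₁/k = 8.66/0.6835 = 12.669 km³; kt = 0.6835 × 0.739 = 0.5051, e^(−kt) = 0.6034.
M(0.739) = 12.669 + (15.8 − 12.669) × 0.6034 = 12.669 + 1.889 = 14.558 km³.

14.6 km³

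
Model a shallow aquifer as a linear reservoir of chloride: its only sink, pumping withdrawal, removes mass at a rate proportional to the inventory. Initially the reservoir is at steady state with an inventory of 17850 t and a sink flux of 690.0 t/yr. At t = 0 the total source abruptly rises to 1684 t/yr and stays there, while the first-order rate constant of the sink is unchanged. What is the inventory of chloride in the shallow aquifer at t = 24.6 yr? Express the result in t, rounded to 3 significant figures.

33600 t

The sink rate constant is k = F₀/M₀ = 690.0/17850 = 0.03866 yr⁻¹.
Solving dM/dt = F₁ − kM with M(0) = M₀ gives M(t) = F₁/k + (M₀ − F₁/k)·e^(−kt).
F₁/k = 1684/0.03866 = 43564 t; kt = 0.03866 × 24.6 = 0.9509, e^(−kt) = 0.3864.
M(24.6) = 43564 + (17850 − 43564) × 0.3864 = 43564 − 9936 = 33629 t.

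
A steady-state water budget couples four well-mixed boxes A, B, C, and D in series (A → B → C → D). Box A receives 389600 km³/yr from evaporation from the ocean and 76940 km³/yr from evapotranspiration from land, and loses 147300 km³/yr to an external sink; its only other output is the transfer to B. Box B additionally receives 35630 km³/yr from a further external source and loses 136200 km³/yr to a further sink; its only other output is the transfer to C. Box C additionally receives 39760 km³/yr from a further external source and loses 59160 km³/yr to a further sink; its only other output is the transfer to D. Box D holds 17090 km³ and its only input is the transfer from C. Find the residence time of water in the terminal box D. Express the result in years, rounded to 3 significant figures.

0.0858 yr

Box A: F(A→B) = (389600 + 76940) − 147300 = 319240 km³/yr.
Box B: F(B→C) = (319240 + 35630) − 136200 = 218670 km³/yr.
Box C: F(C→D) = (218670 + 39760) − 59160 = 199270 km³/yr.
Box D throughput = its input = 199270 km³/yr; τ = 17090 / 199270 = 0.08576 yr.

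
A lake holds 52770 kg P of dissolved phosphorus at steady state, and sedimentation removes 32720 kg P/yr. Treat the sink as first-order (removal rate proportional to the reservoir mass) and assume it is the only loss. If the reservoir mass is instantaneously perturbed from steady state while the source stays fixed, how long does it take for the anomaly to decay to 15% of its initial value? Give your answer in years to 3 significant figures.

For a linear reservoir the anomaly decays as exp(−t/τ) with τ = M/F = 52770/32720 = 1.613 yr.
exp(−t/τ) = 0.15 ⇒ t = −τ ln(0.15) = 1.613 × 1.897 = 3.060 yr.

3.06 yr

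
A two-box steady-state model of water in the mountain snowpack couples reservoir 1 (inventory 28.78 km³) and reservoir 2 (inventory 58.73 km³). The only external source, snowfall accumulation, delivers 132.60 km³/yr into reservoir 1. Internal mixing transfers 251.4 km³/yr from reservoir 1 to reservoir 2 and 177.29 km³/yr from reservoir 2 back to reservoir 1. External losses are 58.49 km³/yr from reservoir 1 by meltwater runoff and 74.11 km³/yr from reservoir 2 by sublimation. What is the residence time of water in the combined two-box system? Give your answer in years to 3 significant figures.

0.660 yr

Residence time in the combined system uses the total inventory and the total *external* removal — internal exchanges between the two boxes cancel.
M_total = 28.78 + 58.73 = 87.510 km³.
ΣF_external_out = 58.49 + 74.11 = 132.60 km³/yr.
τ = M_total / ΣF_ext = 87.510 / 132.60 = 0.6600 yr.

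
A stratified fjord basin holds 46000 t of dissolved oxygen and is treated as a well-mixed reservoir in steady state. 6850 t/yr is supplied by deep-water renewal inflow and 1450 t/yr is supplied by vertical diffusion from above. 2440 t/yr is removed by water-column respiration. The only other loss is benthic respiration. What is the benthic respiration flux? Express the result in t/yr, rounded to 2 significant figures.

At steady state ΣF_in = ΣF_out.
ΣF_in = 6850 + 1450 = 8300.0 t/yr.
Benthic respiration flux = ΣF_in − (2440) = 8300.0 − 2440 = 5860 t/yr.

5900 t/yr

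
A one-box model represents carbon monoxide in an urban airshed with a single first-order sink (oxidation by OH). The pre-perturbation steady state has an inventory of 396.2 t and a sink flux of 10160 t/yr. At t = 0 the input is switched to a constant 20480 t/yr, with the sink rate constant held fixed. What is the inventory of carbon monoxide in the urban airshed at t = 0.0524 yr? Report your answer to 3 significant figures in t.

τ = M₀/F₀ = 396.2/10160 = 0.03900 yr; rate constant k = 1/τ.
New steady state M_∞ = F₁/k = F₁·τ = 20480 × 0.03900 = 798.64 t.
M(t) = M_∞ + (M₀ − M_∞)·e^(−t/τ); t/τ = 0.0524/0.03900 = 1.344, so e^(−t/τ) = 0.2609.
M(t) = 798.64 − 402.4 × 0.2609 = 693.65 t.

694 t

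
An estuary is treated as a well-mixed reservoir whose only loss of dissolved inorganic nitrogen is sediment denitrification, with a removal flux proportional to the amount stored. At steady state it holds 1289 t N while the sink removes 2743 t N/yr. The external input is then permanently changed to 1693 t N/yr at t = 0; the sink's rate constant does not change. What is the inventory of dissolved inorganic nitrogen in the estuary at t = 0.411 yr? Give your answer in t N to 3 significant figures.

1000 t N

The sink rate constant is k = F₀/M₀ = 2743/1289 = 2.128 yr⁻¹.
Solving dM/dt = F₁ − kM with M(0) = M₀ gives M(t) = F₁/k + (M₀ − F₁/k)·e^(−kt).
F₁/k = 1693/2.128 = 795.58 t N; kt = 2.128 × 0.411 = 0.8746, e^(−kt) = 0.4170.
M(0.411) = 795.58 + (1289 − 795.58) × 0.4170 = 795.58 + 205.8 = 1001.3 t N.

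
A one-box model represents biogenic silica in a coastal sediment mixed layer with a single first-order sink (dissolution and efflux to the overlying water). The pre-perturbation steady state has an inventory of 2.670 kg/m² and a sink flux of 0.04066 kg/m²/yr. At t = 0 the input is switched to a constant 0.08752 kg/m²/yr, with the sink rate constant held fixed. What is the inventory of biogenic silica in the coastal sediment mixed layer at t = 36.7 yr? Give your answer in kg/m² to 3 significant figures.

3.99 kg/m²

The sink rate constant is k = F₀/M₀ = 0.04066/2.670 = 0.01523 yr⁻¹.
Solving dM/dt = F₁ − kM with M(0) = M₀ gives M(t) = F₁/k + (M₀ − F₁/k)·e^(−kt).
F₁/k = 0.08752/0.01523 = 5.7471 kg/m²; kt = 0.01523 × 36.7 = 0.5589, e^(−kt) = 0.5718.
M(36.7) = 5.7471 + (2.670 − 5.7471) × 0.5718 = 5.7471 − 1.760 = 3.9875 kg/m².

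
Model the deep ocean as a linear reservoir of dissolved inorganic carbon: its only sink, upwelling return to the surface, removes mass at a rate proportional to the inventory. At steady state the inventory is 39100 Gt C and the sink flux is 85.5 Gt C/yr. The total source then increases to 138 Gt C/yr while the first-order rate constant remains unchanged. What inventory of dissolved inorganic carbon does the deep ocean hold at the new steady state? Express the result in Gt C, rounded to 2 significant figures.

Rate constant k = F/M = 85.5 / 39100 = 0.002187 yr⁻¹.
At the new steady state, source = k·M_new ⇒ M_new = 138 / 0.002187 = 63110 Gt C.
(Equivalently M_new = M × F_new/F_old = 39100 × 138/85.5.)

63000 Gt C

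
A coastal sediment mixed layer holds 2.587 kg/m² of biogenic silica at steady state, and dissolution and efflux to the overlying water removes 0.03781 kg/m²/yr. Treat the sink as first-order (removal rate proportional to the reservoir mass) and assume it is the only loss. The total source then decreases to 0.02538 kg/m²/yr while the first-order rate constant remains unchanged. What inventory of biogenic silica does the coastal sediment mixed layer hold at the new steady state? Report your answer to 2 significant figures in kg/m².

1.7 kg/m²

Rate constant k = F/M = 0.03781 / 2.587 = 0.01462 yr⁻¹.
At the new steady state, source = k·M_new ⇒ M_new = 0.02538 / 0.01462 = 1.737 kg/m².
(Equivalently M_new = M × F_new/F_old = 2.587 × 0.02538/0.03781.)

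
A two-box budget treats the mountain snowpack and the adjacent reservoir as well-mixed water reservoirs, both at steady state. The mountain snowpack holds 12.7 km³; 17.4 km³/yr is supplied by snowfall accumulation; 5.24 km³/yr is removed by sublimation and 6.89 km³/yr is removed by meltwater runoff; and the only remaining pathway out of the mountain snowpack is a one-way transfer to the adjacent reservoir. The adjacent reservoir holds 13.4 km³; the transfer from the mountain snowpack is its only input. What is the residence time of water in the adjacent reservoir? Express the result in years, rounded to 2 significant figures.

2.5 yr

Balance the mountain snowpack: ΣF_in = 17.400 km³/yr.
Transfer to the adjacent reservoir = ΣF_in − (5.24 + 6.89) = 5.2700 km³/yr.
At steady state the output of the adjacent reservoir equals its input, 5.2700 km³/yr.
τ = M / F = 13.4 / 5.2700 = 2.543 yr.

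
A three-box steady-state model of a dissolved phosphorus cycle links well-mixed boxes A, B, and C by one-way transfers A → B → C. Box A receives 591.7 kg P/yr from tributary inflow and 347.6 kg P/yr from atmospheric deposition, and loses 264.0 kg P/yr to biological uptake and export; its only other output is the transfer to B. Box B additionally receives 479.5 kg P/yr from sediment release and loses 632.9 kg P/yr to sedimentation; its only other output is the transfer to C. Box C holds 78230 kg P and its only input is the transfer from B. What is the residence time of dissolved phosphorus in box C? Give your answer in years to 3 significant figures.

Box A: F(A→B) = (591.7 + 347.6) − 264.0 = 675.30 kg P/yr.
Box B: F(B→C) = (675.30 + 479.5) − 632.9 = 521.90 kg P/yr.
Box C throughput = its input = 521.90 kg P/yr; τ = 78230 / 521.90 = 149.9 yr.

150 yr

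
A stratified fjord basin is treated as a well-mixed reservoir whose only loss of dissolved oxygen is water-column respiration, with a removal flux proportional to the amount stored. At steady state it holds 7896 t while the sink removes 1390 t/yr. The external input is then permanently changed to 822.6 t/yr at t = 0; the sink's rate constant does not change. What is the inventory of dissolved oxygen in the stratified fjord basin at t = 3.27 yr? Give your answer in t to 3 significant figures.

The sink rate constant is k = F₀/M₀ = 1390/7896 = 0.1760 yr⁻¹.
Solving dM/dt = F₁ − kM with M(0) = M₀ gives M(t) = F₁/k + (M₀ − F₁/k)·e^(−kt).
F₁/k = 822.6/0.1760 = 4672.8 t; kt = 0.1760 × 3.27 = 0.5756, e^(−kt) = 0.5623.
M(3.27) = 4672.8 + (7896 − 4672.8) × 0.5623 = 4672.8 + 1813 = 6485.4 t.

6490 t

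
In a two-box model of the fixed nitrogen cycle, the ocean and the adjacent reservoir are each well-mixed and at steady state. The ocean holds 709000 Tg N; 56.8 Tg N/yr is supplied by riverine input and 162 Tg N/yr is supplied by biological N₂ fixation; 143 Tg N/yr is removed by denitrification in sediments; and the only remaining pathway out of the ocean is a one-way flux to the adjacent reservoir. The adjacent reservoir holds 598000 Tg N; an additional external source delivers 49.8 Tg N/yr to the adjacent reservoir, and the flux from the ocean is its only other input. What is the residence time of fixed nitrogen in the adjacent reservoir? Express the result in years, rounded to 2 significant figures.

Balance the ocean: ΣF_in = 56.8 + 162 = 218.80 Tg N/yr.
Flux to the adjacent reservoir = ΣF_in − (143) = 75.800 Tg N/yr.
Total input to the adjacent reservoir = 75.800 + 49.8 = 125.60 Tg N/yr; at steady state this equals its total output.
τ = M / F = 598000 / 125.60 = 4761 yr.

4800 yr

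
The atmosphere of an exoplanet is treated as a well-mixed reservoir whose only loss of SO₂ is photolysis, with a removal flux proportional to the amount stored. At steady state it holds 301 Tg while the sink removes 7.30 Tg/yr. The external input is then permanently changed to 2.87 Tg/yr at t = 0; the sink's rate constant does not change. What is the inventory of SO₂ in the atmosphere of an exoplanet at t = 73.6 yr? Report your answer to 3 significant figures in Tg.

The sink rate constant is k = F₀/M₀ = 7.30/301 = 0.02425 yr⁻¹.
Solving dM/dt = F₁ − kM with M(0) = M₀ gives M(t) = F₁/k + (M₀ − F₁/k)·e^(−kt).
F₁/k = 2.87/0.02425 = 118.34 Tg; kt = 0.02425 × 73.6 = 1.785, e^(−kt) = 0.1678.
M(73.6) = 118.34 + (301 − 118.34) × 0.1678 = 118.34 + 30.65 = 148.99 Tg.

149 Tg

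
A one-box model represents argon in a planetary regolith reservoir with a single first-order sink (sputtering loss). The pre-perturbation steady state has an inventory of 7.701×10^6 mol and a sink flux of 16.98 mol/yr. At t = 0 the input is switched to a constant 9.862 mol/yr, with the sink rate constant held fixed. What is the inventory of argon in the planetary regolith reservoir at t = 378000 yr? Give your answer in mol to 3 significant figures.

Residence time τ = M₀/F₀ = 453500 yr. The eventual steady state is M_∞ = M₀·(F₁/F₀) = 7.701×10^6 × 9.862/16.98 = 4.4727×10^6 mol.
The anomaly ΔM(t) = M(t) − M_∞ decays as ΔM₀·e^(−t/τ) with ΔM₀ = 7.701×10^6 − 4.4727×10^6 = 3.228×10^6 mol.
At t = 378000 yr, e^(−t/τ) = e^(−0.8335) = 0.4345, so ΔM = 1.403×10^6 mol and M = 4.4727×10^6 + 1.403×10^6 = 5.8756×10^6 mol.

5.88×10^6 mol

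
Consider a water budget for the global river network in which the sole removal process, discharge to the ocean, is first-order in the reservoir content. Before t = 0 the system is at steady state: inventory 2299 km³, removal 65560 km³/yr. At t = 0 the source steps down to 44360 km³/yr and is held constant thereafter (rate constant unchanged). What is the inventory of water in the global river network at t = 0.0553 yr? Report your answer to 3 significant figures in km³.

1710 km³

τ = M₀/F₀ = 2299/65560 = 0.03507 yr; rate constant k = 1/τ.
New steady state M_∞ = F₁/k = F₁·τ = 44360 × 0.03507 = 1555.6 km³.
M(t) = M_∞ + (M₀ − M_∞)·e^(−t/τ); t/τ = 0.0553/0.03507 = 1.577, so e^(−t/τ) = 0.2066.
M(t) = 1555.6 + 743.4 × 0.2066 = 1709.2 km³.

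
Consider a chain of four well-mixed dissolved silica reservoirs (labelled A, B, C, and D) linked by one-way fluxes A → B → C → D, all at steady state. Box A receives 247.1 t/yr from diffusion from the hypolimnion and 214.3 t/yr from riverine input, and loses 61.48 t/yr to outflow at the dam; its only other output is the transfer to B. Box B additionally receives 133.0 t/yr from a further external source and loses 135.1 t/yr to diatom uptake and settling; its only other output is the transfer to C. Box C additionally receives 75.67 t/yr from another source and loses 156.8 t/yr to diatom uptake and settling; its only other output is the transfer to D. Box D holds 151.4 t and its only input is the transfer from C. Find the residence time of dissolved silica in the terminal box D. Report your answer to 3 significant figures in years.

Box A: F(A→B) = (247.1 + 214.3) − 61.48 = 399.92 t/yr.
Box B: F(B→C) = (399.92 + 133.0) − 135.1 = 397.82 t/yr.
Box C: F(C→D) = (397.82 + 75.67) − 156.8 = 316.69 t/yr.
Box D throughput = its input = 316.69 t/yr; τ = 151.4 / 316.69 = 0.4781 yr.

0.478 yr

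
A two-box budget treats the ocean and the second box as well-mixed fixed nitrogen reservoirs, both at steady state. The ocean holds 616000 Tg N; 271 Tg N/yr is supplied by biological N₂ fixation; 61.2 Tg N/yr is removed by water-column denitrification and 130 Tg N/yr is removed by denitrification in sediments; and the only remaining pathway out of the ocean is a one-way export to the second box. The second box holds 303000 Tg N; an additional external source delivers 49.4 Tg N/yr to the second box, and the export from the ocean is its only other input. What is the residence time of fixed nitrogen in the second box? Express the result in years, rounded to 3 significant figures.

2350 yr

Balance the ocean: ΣF_in = 271.00 Tg N/yr.
Export to the second box = ΣF_in − (61.2 + 130) = 79.800 Tg N/yr.
Total input to the second box = 79.800 + 49.4 = 129.20 Tg N/yr; at steady state this equals its total output.
τ = M / F = 303000 / 129.20 = 2345 yr.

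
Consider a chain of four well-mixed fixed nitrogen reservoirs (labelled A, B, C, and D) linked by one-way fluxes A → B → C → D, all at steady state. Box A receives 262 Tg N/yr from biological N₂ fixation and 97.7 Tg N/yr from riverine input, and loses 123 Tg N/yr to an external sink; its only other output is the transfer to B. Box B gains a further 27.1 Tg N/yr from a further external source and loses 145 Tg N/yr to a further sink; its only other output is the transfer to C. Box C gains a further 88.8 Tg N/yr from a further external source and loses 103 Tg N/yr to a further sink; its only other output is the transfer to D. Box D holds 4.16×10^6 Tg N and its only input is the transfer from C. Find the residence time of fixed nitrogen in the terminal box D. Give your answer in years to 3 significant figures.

Box A: F(A→B) = (262 + 97.7) − 123 = 236.70 Tg N/yr.
Box B: F(B→C) = (236.70 + 27.1) − 145 = 118.80 Tg N/yr.
Box C: F(C→D) = (118.80 + 88.8) − 103 = 104.60 Tg N/yr.
Box D throughput = its input = 104.60 Tg N/yr; τ = 4.16×10^6 / 104.60 = 39770 yr.

39800 yr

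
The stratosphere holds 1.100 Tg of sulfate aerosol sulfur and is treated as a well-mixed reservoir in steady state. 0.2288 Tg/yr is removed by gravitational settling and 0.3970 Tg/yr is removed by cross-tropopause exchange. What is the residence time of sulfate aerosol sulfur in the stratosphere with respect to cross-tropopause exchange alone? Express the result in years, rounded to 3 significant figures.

2.77 yr

Residence time with respect to a single sink: τ = M / F_sink.
τ = 1.100 / 0.3970 = 2.771 yr.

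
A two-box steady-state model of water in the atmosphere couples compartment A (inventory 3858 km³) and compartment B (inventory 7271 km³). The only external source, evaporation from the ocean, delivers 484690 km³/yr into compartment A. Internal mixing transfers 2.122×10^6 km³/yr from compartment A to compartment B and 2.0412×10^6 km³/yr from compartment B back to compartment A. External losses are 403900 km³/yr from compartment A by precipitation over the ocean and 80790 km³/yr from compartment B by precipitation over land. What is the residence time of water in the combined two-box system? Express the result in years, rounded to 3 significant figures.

Treat the two boxes together as one reservoir: the mixing fluxes between them are internal recycling, so τ = ΣM / Σ(external losses).
M_total = 3858 + 7271 = 11129 km³.
ΣF_external_out = 403900 + 80790 = 484690 km³/yr.
τ = M_total / ΣF_ext = 11129 / 484690 = 0.02296 yr.

0.0230 yr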